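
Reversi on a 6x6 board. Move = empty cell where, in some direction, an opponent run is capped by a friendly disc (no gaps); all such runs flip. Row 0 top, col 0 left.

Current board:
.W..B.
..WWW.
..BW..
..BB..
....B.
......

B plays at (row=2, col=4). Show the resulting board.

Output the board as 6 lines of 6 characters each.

Answer: .W..B.
..WWB.
..BBB.
..BB..
....B.
......

Derivation:
Place B at (2,4); scan 8 dirs for brackets.
Dir NW: opp run (1,3), next='.' -> no flip
Dir N: opp run (1,4) capped by B -> flip
Dir NE: first cell '.' (not opp) -> no flip
Dir W: opp run (2,3) capped by B -> flip
Dir E: first cell '.' (not opp) -> no flip
Dir SW: first cell 'B' (not opp) -> no flip
Dir S: first cell '.' (not opp) -> no flip
Dir SE: first cell '.' (not opp) -> no flip
All flips: (1,4) (2,3)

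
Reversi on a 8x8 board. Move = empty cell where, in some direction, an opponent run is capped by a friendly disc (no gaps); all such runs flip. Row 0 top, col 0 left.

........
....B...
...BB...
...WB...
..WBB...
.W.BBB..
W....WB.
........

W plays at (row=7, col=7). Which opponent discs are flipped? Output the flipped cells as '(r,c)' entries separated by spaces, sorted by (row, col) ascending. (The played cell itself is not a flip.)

Answer: (4,4) (5,5) (6,6)

Derivation:
Dir NW: opp run (6,6) (5,5) (4,4) capped by W -> flip
Dir N: first cell '.' (not opp) -> no flip
Dir NE: edge -> no flip
Dir W: first cell '.' (not opp) -> no flip
Dir E: edge -> no flip
Dir SW: edge -> no flip
Dir S: edge -> no flip
Dir SE: edge -> no flip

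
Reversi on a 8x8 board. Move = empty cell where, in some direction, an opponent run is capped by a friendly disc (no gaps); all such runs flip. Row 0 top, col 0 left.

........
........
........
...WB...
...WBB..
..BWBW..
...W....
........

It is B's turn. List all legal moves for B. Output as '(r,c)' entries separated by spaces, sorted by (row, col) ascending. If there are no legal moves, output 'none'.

(2,2): flips 1 -> legal
(2,3): no bracket -> illegal
(2,4): no bracket -> illegal
(3,2): flips 2 -> legal
(4,2): flips 1 -> legal
(4,6): no bracket -> illegal
(5,6): flips 1 -> legal
(6,2): flips 1 -> legal
(6,4): no bracket -> illegal
(6,5): flips 1 -> legal
(6,6): flips 1 -> legal
(7,2): flips 1 -> legal
(7,3): no bracket -> illegal
(7,4): flips 1 -> legal

Answer: (2,2) (3,2) (4,2) (5,6) (6,2) (6,5) (6,6) (7,2) (7,4)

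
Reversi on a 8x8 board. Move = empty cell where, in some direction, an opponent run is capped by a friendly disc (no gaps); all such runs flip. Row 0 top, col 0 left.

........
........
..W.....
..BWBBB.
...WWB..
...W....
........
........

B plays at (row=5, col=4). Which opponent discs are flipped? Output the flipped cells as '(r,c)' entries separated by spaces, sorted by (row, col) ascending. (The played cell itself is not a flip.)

Answer: (4,3) (4,4)

Derivation:
Dir NW: opp run (4,3) capped by B -> flip
Dir N: opp run (4,4) capped by B -> flip
Dir NE: first cell 'B' (not opp) -> no flip
Dir W: opp run (5,3), next='.' -> no flip
Dir E: first cell '.' (not opp) -> no flip
Dir SW: first cell '.' (not opp) -> no flip
Dir S: first cell '.' (not opp) -> no flip
Dir SE: first cell '.' (not opp) -> no flip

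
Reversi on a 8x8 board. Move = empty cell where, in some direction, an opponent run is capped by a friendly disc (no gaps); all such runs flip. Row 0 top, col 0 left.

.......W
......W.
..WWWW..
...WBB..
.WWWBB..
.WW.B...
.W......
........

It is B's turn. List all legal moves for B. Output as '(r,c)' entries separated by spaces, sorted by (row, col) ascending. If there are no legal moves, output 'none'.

(0,5): no bracket -> illegal
(0,6): no bracket -> illegal
(1,1): flips 2 -> legal
(1,2): flips 1 -> legal
(1,3): flips 1 -> legal
(1,4): flips 1 -> legal
(1,5): flips 1 -> legal
(1,7): no bracket -> illegal
(2,1): no bracket -> illegal
(2,6): no bracket -> illegal
(2,7): no bracket -> illegal
(3,0): no bracket -> illegal
(3,1): no bracket -> illegal
(3,2): flips 2 -> legal
(3,6): no bracket -> illegal
(4,0): flips 3 -> legal
(5,0): no bracket -> illegal
(5,3): no bracket -> illegal
(6,0): no bracket -> illegal
(6,2): no bracket -> illegal
(6,3): no bracket -> illegal
(7,0): flips 3 -> legal
(7,1): no bracket -> illegal
(7,2): no bracket -> illegal

Answer: (1,1) (1,2) (1,3) (1,4) (1,5) (3,2) (4,0) (7,0)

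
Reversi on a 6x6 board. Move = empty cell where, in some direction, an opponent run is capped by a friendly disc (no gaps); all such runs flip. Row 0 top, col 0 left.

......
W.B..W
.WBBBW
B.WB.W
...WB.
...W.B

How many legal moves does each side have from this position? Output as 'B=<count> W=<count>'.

Answer: B=4 W=7

Derivation:
-- B to move --
(0,0): no bracket -> illegal
(0,1): no bracket -> illegal
(0,4): no bracket -> illegal
(0,5): no bracket -> illegal
(1,1): no bracket -> illegal
(1,4): no bracket -> illegal
(2,0): flips 1 -> legal
(3,1): flips 1 -> legal
(3,4): no bracket -> illegal
(4,1): flips 1 -> legal
(4,2): flips 2 -> legal
(4,5): no bracket -> illegal
(5,2): no bracket -> illegal
(5,4): no bracket -> illegal
B mobility = 4
-- W to move --
(0,1): no bracket -> illegal
(0,2): flips 2 -> legal
(0,3): flips 1 -> legal
(1,1): no bracket -> illegal
(1,3): flips 3 -> legal
(1,4): flips 1 -> legal
(2,0): no bracket -> illegal
(3,1): no bracket -> illegal
(3,4): flips 1 -> legal
(4,0): no bracket -> illegal
(4,1): no bracket -> illegal
(4,2): flips 2 -> legal
(4,5): flips 1 -> legal
(5,4): no bracket -> illegal
W mobility = 7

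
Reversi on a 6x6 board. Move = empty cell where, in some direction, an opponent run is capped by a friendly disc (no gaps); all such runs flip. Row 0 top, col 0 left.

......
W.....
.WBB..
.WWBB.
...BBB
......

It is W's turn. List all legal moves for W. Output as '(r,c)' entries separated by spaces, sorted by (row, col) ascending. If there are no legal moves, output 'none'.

(1,1): no bracket -> illegal
(1,2): flips 1 -> legal
(1,3): flips 1 -> legal
(1,4): flips 1 -> legal
(2,4): flips 2 -> legal
(2,5): no bracket -> illegal
(3,5): flips 2 -> legal
(4,2): no bracket -> illegal
(5,2): no bracket -> illegal
(5,3): no bracket -> illegal
(5,4): flips 1 -> legal
(5,5): no bracket -> illegal

Answer: (1,2) (1,3) (1,4) (2,4) (3,5) (5,4)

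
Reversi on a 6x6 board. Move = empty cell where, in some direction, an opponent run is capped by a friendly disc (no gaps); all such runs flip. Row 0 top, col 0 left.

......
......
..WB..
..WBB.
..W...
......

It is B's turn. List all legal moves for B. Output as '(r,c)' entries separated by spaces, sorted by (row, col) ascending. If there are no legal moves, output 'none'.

(1,1): flips 1 -> legal
(1,2): no bracket -> illegal
(1,3): no bracket -> illegal
(2,1): flips 1 -> legal
(3,1): flips 1 -> legal
(4,1): flips 1 -> legal
(4,3): no bracket -> illegal
(5,1): flips 1 -> legal
(5,2): no bracket -> illegal
(5,3): no bracket -> illegal

Answer: (1,1) (2,1) (3,1) (4,1) (5,1)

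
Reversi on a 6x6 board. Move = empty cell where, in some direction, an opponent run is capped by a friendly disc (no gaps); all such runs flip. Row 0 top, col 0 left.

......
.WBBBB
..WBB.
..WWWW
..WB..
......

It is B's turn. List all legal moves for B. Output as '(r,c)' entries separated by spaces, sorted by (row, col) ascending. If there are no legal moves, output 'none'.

Answer: (1,0) (2,1) (2,5) (3,1) (4,1) (4,4) (4,5) (5,1) (5,2)

Derivation:
(0,0): no bracket -> illegal
(0,1): no bracket -> illegal
(0,2): no bracket -> illegal
(1,0): flips 1 -> legal
(2,0): no bracket -> illegal
(2,1): flips 2 -> legal
(2,5): flips 1 -> legal
(3,1): flips 1 -> legal
(4,1): flips 2 -> legal
(4,4): flips 1 -> legal
(4,5): flips 1 -> legal
(5,1): flips 2 -> legal
(5,2): flips 3 -> legal
(5,3): no bracket -> illegal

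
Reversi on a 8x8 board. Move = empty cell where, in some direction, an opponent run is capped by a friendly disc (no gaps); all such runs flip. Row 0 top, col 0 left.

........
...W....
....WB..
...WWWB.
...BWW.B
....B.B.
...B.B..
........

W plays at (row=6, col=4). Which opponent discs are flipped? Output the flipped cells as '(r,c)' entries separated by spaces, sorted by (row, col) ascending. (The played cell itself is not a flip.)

Answer: (5,4)

Derivation:
Dir NW: first cell '.' (not opp) -> no flip
Dir N: opp run (5,4) capped by W -> flip
Dir NE: first cell '.' (not opp) -> no flip
Dir W: opp run (6,3), next='.' -> no flip
Dir E: opp run (6,5), next='.' -> no flip
Dir SW: first cell '.' (not opp) -> no flip
Dir S: first cell '.' (not opp) -> no flip
Dir SE: first cell '.' (not opp) -> no flip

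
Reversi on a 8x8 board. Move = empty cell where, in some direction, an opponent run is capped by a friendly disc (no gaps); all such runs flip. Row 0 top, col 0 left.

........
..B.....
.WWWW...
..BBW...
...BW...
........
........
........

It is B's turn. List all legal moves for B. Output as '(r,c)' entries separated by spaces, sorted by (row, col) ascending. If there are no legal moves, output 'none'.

Answer: (1,0) (1,1) (1,3) (1,4) (1,5) (2,5) (3,0) (3,5) (4,5) (5,5)

Derivation:
(1,0): flips 1 -> legal
(1,1): flips 1 -> legal
(1,3): flips 1 -> legal
(1,4): flips 1 -> legal
(1,5): flips 1 -> legal
(2,0): no bracket -> illegal
(2,5): flips 1 -> legal
(3,0): flips 1 -> legal
(3,1): no bracket -> illegal
(3,5): flips 1 -> legal
(4,5): flips 3 -> legal
(5,3): no bracket -> illegal
(5,4): no bracket -> illegal
(5,5): flips 1 -> legal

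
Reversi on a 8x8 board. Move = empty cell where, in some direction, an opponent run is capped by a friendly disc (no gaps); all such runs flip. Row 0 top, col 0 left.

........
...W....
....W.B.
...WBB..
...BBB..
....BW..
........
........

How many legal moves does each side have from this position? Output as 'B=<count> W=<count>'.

-- B to move --
(0,2): flips 2 -> legal
(0,3): no bracket -> illegal
(0,4): no bracket -> illegal
(1,2): no bracket -> illegal
(1,4): flips 1 -> legal
(1,5): no bracket -> illegal
(2,2): flips 1 -> legal
(2,3): flips 1 -> legal
(2,5): no bracket -> illegal
(3,2): flips 1 -> legal
(4,2): no bracket -> illegal
(4,6): no bracket -> illegal
(5,6): flips 1 -> legal
(6,4): no bracket -> illegal
(6,5): flips 1 -> legal
(6,6): flips 1 -> legal
B mobility = 8
-- W to move --
(1,5): no bracket -> illegal
(1,6): no bracket -> illegal
(1,7): no bracket -> illegal
(2,3): no bracket -> illegal
(2,5): flips 2 -> legal
(2,7): no bracket -> illegal
(3,2): no bracket -> illegal
(3,6): flips 2 -> legal
(3,7): no bracket -> illegal
(4,2): no bracket -> illegal
(4,6): flips 1 -> legal
(5,2): no bracket -> illegal
(5,3): flips 2 -> legal
(5,6): no bracket -> illegal
(6,3): no bracket -> illegal
(6,4): flips 3 -> legal
(6,5): no bracket -> illegal
W mobility = 5

Answer: B=8 W=5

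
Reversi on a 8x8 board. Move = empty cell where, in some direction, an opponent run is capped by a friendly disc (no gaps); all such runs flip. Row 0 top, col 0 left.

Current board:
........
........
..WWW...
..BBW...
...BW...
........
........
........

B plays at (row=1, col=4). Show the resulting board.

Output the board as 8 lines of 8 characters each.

Place B at (1,4); scan 8 dirs for brackets.
Dir NW: first cell '.' (not opp) -> no flip
Dir N: first cell '.' (not opp) -> no flip
Dir NE: first cell '.' (not opp) -> no flip
Dir W: first cell '.' (not opp) -> no flip
Dir E: first cell '.' (not opp) -> no flip
Dir SW: opp run (2,3) capped by B -> flip
Dir S: opp run (2,4) (3,4) (4,4), next='.' -> no flip
Dir SE: first cell '.' (not opp) -> no flip
All flips: (2,3)

Answer: ........
....B...
..WBW...
..BBW...
...BW...
........
........
........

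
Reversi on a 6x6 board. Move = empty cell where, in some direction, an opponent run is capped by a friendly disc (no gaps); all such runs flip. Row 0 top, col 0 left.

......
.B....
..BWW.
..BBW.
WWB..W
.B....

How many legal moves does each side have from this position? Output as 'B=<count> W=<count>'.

-- B to move --
(1,2): no bracket -> illegal
(1,3): flips 1 -> legal
(1,4): flips 1 -> legal
(1,5): flips 1 -> legal
(2,5): flips 2 -> legal
(3,0): no bracket -> illegal
(3,1): flips 1 -> legal
(3,5): flips 1 -> legal
(4,3): no bracket -> illegal
(4,4): no bracket -> illegal
(5,0): flips 1 -> legal
(5,2): no bracket -> illegal
(5,4): no bracket -> illegal
(5,5): no bracket -> illegal
B mobility = 7
-- W to move --
(0,0): no bracket -> illegal
(0,1): no bracket -> illegal
(0,2): no bracket -> illegal
(1,0): no bracket -> illegal
(1,2): no bracket -> illegal
(1,3): no bracket -> illegal
(2,0): no bracket -> illegal
(2,1): flips 1 -> legal
(3,1): flips 2 -> legal
(4,3): flips 2 -> legal
(4,4): no bracket -> illegal
(5,0): no bracket -> illegal
(5,2): no bracket -> illegal
(5,3): no bracket -> illegal
W mobility = 3

Answer: B=7 W=3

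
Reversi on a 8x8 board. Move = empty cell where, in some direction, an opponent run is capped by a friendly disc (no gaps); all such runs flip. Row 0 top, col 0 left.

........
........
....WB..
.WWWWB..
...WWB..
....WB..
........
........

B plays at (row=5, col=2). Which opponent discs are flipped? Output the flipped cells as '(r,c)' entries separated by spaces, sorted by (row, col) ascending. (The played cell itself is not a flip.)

Dir NW: first cell '.' (not opp) -> no flip
Dir N: first cell '.' (not opp) -> no flip
Dir NE: opp run (4,3) (3,4) capped by B -> flip
Dir W: first cell '.' (not opp) -> no flip
Dir E: first cell '.' (not opp) -> no flip
Dir SW: first cell '.' (not opp) -> no flip
Dir S: first cell '.' (not opp) -> no flip
Dir SE: first cell '.' (not opp) -> no flip

Answer: (3,4) (4,3)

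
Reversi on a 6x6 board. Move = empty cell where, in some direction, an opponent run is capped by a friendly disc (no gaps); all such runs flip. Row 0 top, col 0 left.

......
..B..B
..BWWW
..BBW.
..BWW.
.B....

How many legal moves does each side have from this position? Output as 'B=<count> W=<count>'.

Answer: B=7 W=6

Derivation:
-- B to move --
(1,3): flips 1 -> legal
(1,4): flips 1 -> legal
(3,5): flips 2 -> legal
(4,5): flips 4 -> legal
(5,2): no bracket -> illegal
(5,3): flips 1 -> legal
(5,4): flips 1 -> legal
(5,5): flips 1 -> legal
B mobility = 7
-- W to move --
(0,1): flips 1 -> legal
(0,2): no bracket -> illegal
(0,3): no bracket -> illegal
(0,4): no bracket -> illegal
(0,5): flips 1 -> legal
(1,1): flips 2 -> legal
(1,3): no bracket -> illegal
(1,4): no bracket -> illegal
(2,1): flips 2 -> legal
(3,1): flips 2 -> legal
(4,0): no bracket -> illegal
(4,1): flips 2 -> legal
(5,0): no bracket -> illegal
(5,2): no bracket -> illegal
(5,3): no bracket -> illegal
W mobility = 6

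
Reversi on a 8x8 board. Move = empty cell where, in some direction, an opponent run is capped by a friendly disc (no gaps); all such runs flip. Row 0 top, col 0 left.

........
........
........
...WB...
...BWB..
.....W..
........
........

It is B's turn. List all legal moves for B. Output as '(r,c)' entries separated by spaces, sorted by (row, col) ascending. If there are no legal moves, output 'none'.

Answer: (2,3) (3,2) (5,4) (6,5)

Derivation:
(2,2): no bracket -> illegal
(2,3): flips 1 -> legal
(2,4): no bracket -> illegal
(3,2): flips 1 -> legal
(3,5): no bracket -> illegal
(4,2): no bracket -> illegal
(4,6): no bracket -> illegal
(5,3): no bracket -> illegal
(5,4): flips 1 -> legal
(5,6): no bracket -> illegal
(6,4): no bracket -> illegal
(6,5): flips 1 -> legal
(6,6): no bracket -> illegal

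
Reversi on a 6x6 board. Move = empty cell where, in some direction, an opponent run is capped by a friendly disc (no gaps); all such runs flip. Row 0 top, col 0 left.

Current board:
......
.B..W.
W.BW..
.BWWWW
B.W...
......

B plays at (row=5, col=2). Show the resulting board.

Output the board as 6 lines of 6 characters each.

Place B at (5,2); scan 8 dirs for brackets.
Dir NW: first cell '.' (not opp) -> no flip
Dir N: opp run (4,2) (3,2) capped by B -> flip
Dir NE: first cell '.' (not opp) -> no flip
Dir W: first cell '.' (not opp) -> no flip
Dir E: first cell '.' (not opp) -> no flip
Dir SW: edge -> no flip
Dir S: edge -> no flip
Dir SE: edge -> no flip
All flips: (3,2) (4,2)

Answer: ......
.B..W.
W.BW..
.BBWWW
B.B...
..B...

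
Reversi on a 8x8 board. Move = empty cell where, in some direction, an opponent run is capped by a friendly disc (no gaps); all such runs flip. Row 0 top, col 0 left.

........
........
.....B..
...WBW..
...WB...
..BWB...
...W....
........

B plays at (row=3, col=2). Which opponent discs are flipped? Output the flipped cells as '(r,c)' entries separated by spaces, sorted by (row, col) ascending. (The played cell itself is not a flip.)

Answer: (3,3) (4,3)

Derivation:
Dir NW: first cell '.' (not opp) -> no flip
Dir N: first cell '.' (not opp) -> no flip
Dir NE: first cell '.' (not opp) -> no flip
Dir W: first cell '.' (not opp) -> no flip
Dir E: opp run (3,3) capped by B -> flip
Dir SW: first cell '.' (not opp) -> no flip
Dir S: first cell '.' (not opp) -> no flip
Dir SE: opp run (4,3) capped by B -> flip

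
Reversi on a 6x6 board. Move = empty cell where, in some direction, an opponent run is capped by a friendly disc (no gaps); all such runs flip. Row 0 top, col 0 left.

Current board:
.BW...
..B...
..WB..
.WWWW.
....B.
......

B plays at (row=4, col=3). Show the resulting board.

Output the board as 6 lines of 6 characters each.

Answer: .BW...
..B...
..WB..
.WWBW.
...BB.
......

Derivation:
Place B at (4,3); scan 8 dirs for brackets.
Dir NW: opp run (3,2), next='.' -> no flip
Dir N: opp run (3,3) capped by B -> flip
Dir NE: opp run (3,4), next='.' -> no flip
Dir W: first cell '.' (not opp) -> no flip
Dir E: first cell 'B' (not opp) -> no flip
Dir SW: first cell '.' (not opp) -> no flip
Dir S: first cell '.' (not opp) -> no flip
Dir SE: first cell '.' (not opp) -> no flip
All flips: (3,3)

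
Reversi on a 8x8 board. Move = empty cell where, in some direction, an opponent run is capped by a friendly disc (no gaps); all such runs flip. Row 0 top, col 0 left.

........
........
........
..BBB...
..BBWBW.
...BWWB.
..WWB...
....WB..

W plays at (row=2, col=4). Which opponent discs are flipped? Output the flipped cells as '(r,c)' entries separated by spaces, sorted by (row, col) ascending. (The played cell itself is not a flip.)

Answer: (3,4)

Derivation:
Dir NW: first cell '.' (not opp) -> no flip
Dir N: first cell '.' (not opp) -> no flip
Dir NE: first cell '.' (not opp) -> no flip
Dir W: first cell '.' (not opp) -> no flip
Dir E: first cell '.' (not opp) -> no flip
Dir SW: opp run (3,3) (4,2), next='.' -> no flip
Dir S: opp run (3,4) capped by W -> flip
Dir SE: first cell '.' (not opp) -> no flip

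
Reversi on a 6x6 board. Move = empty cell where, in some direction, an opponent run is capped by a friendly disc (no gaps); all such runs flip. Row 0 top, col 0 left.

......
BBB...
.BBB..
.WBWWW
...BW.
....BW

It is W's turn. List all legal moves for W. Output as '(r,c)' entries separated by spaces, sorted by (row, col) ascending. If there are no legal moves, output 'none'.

Answer: (0,0) (0,1) (1,3) (4,2) (5,2) (5,3)

Derivation:
(0,0): flips 2 -> legal
(0,1): flips 4 -> legal
(0,2): no bracket -> illegal
(0,3): no bracket -> illegal
(1,3): flips 2 -> legal
(1,4): no bracket -> illegal
(2,0): no bracket -> illegal
(2,4): no bracket -> illegal
(3,0): no bracket -> illegal
(4,1): no bracket -> illegal
(4,2): flips 1 -> legal
(4,5): no bracket -> illegal
(5,2): flips 1 -> legal
(5,3): flips 2 -> legal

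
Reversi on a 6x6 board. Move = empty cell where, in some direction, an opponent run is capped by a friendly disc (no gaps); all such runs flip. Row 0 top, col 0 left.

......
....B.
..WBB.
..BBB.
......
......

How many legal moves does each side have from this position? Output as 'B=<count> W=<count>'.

Answer: B=3 W=3

Derivation:
-- B to move --
(1,1): flips 1 -> legal
(1,2): flips 1 -> legal
(1,3): no bracket -> illegal
(2,1): flips 1 -> legal
(3,1): no bracket -> illegal
B mobility = 3
-- W to move --
(0,3): no bracket -> illegal
(0,4): no bracket -> illegal
(0,5): no bracket -> illegal
(1,2): no bracket -> illegal
(1,3): no bracket -> illegal
(1,5): no bracket -> illegal
(2,1): no bracket -> illegal
(2,5): flips 2 -> legal
(3,1): no bracket -> illegal
(3,5): no bracket -> illegal
(4,1): no bracket -> illegal
(4,2): flips 1 -> legal
(4,3): no bracket -> illegal
(4,4): flips 1 -> legal
(4,5): no bracket -> illegal
W mobility = 3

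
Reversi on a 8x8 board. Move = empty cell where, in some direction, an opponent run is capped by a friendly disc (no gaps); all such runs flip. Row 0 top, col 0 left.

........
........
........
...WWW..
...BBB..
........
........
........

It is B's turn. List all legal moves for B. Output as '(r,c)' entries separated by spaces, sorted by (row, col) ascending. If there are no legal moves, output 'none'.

Answer: (2,2) (2,3) (2,4) (2,5) (2,6)

Derivation:
(2,2): flips 1 -> legal
(2,3): flips 2 -> legal
(2,4): flips 1 -> legal
(2,5): flips 2 -> legal
(2,6): flips 1 -> legal
(3,2): no bracket -> illegal
(3,6): no bracket -> illegal
(4,2): no bracket -> illegal
(4,6): no bracket -> illegal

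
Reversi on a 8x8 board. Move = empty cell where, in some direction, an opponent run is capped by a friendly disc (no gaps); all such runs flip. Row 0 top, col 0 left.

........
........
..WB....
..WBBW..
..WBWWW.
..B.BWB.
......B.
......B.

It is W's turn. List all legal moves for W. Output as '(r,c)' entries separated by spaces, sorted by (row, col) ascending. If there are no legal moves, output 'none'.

(1,2): flips 2 -> legal
(1,3): no bracket -> illegal
(1,4): flips 1 -> legal
(2,4): flips 3 -> legal
(2,5): no bracket -> illegal
(4,1): no bracket -> illegal
(4,7): no bracket -> illegal
(5,1): no bracket -> illegal
(5,3): flips 1 -> legal
(5,7): flips 1 -> legal
(6,1): no bracket -> illegal
(6,2): flips 1 -> legal
(6,3): flips 1 -> legal
(6,4): flips 1 -> legal
(6,5): flips 2 -> legal
(6,7): flips 1 -> legal
(7,5): no bracket -> illegal
(7,7): flips 1 -> legal

Answer: (1,2) (1,4) (2,4) (5,3) (5,7) (6,2) (6,3) (6,4) (6,5) (6,7) (7,7)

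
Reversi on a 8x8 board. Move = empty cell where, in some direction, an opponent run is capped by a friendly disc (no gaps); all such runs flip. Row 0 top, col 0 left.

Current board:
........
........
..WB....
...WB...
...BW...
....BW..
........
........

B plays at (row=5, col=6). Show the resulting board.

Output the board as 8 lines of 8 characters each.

Place B at (5,6); scan 8 dirs for brackets.
Dir NW: first cell '.' (not opp) -> no flip
Dir N: first cell '.' (not opp) -> no flip
Dir NE: first cell '.' (not opp) -> no flip
Dir W: opp run (5,5) capped by B -> flip
Dir E: first cell '.' (not opp) -> no flip
Dir SW: first cell '.' (not opp) -> no flip
Dir S: first cell '.' (not opp) -> no flip
Dir SE: first cell '.' (not opp) -> no flip
All flips: (5,5)

Answer: ........
........
..WB....
...WB...
...BW...
....BBB.
........
........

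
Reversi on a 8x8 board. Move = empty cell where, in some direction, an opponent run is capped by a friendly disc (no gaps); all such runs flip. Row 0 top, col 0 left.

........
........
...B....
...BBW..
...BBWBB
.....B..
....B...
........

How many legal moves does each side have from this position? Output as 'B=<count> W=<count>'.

Answer: B=5 W=6

Derivation:
-- B to move --
(2,4): flips 1 -> legal
(2,5): flips 2 -> legal
(2,6): flips 1 -> legal
(3,6): flips 1 -> legal
(5,4): no bracket -> illegal
(5,6): flips 1 -> legal
B mobility = 5
-- W to move --
(1,2): flips 2 -> legal
(1,3): no bracket -> illegal
(1,4): no bracket -> illegal
(2,2): no bracket -> illegal
(2,4): no bracket -> illegal
(2,5): no bracket -> illegal
(3,2): flips 2 -> legal
(3,6): no bracket -> illegal
(3,7): no bracket -> illegal
(4,2): flips 2 -> legal
(5,2): no bracket -> illegal
(5,3): flips 1 -> legal
(5,4): no bracket -> illegal
(5,6): no bracket -> illegal
(5,7): flips 1 -> legal
(6,3): no bracket -> illegal
(6,5): flips 1 -> legal
(6,6): no bracket -> illegal
(7,3): no bracket -> illegal
(7,4): no bracket -> illegal
(7,5): no bracket -> illegal
W mobility = 6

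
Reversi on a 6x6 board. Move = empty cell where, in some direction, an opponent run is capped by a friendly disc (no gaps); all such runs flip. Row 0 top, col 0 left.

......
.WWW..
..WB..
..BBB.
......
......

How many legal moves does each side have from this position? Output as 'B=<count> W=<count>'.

-- B to move --
(0,0): flips 2 -> legal
(0,1): flips 1 -> legal
(0,2): flips 2 -> legal
(0,3): flips 1 -> legal
(0,4): no bracket -> illegal
(1,0): no bracket -> illegal
(1,4): no bracket -> illegal
(2,0): no bracket -> illegal
(2,1): flips 1 -> legal
(2,4): no bracket -> illegal
(3,1): no bracket -> illegal
B mobility = 5
-- W to move --
(1,4): no bracket -> illegal
(2,1): no bracket -> illegal
(2,4): flips 1 -> legal
(2,5): no bracket -> illegal
(3,1): no bracket -> illegal
(3,5): no bracket -> illegal
(4,1): no bracket -> illegal
(4,2): flips 1 -> legal
(4,3): flips 2 -> legal
(4,4): flips 1 -> legal
(4,5): flips 2 -> legal
W mobility = 5

Answer: B=5 W=5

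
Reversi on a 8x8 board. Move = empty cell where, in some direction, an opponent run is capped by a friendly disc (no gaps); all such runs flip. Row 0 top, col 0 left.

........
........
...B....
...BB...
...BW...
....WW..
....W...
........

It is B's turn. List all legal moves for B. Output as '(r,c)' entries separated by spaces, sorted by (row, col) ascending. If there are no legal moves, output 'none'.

(3,5): no bracket -> illegal
(4,5): flips 1 -> legal
(4,6): no bracket -> illegal
(5,3): no bracket -> illegal
(5,6): no bracket -> illegal
(6,3): no bracket -> illegal
(6,5): flips 1 -> legal
(6,6): flips 2 -> legal
(7,3): no bracket -> illegal
(7,4): flips 3 -> legal
(7,5): no bracket -> illegal

Answer: (4,5) (6,5) (6,6) (7,4)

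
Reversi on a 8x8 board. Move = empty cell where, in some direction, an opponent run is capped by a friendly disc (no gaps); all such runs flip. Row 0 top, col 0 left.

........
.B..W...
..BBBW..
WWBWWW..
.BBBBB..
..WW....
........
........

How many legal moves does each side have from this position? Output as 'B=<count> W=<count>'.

Answer: B=14 W=10

Derivation:
-- B to move --
(0,3): no bracket -> illegal
(0,4): flips 1 -> legal
(0,5): flips 1 -> legal
(1,3): no bracket -> illegal
(1,5): flips 2 -> legal
(1,6): flips 2 -> legal
(2,0): flips 1 -> legal
(2,1): flips 1 -> legal
(2,6): flips 2 -> legal
(3,6): flips 3 -> legal
(4,0): flips 1 -> legal
(4,6): flips 1 -> legal
(5,1): no bracket -> illegal
(5,4): no bracket -> illegal
(6,1): flips 1 -> legal
(6,2): flips 2 -> legal
(6,3): flips 2 -> legal
(6,4): flips 1 -> legal
B mobility = 14
-- W to move --
(0,0): flips 2 -> legal
(0,1): no bracket -> illegal
(0,2): no bracket -> illegal
(1,0): no bracket -> illegal
(1,2): flips 4 -> legal
(1,3): flips 3 -> legal
(1,5): flips 1 -> legal
(2,0): no bracket -> illegal
(2,1): flips 3 -> legal
(3,6): no bracket -> illegal
(4,0): no bracket -> illegal
(4,6): no bracket -> illegal
(5,0): flips 3 -> legal
(5,1): flips 2 -> legal
(5,4): flips 1 -> legal
(5,5): flips 2 -> legal
(5,6): flips 1 -> legal
W mobility = 10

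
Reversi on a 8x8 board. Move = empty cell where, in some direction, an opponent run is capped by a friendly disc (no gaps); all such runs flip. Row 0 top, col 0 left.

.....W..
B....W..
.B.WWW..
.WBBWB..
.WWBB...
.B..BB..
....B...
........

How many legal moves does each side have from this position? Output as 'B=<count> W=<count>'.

Answer: B=8 W=10

Derivation:
-- B to move --
(0,4): no bracket -> illegal
(0,6): flips 2 -> legal
(1,2): no bracket -> illegal
(1,3): flips 2 -> legal
(1,4): flips 3 -> legal
(1,6): flips 2 -> legal
(2,0): no bracket -> illegal
(2,2): no bracket -> illegal
(2,6): no bracket -> illegal
(3,0): flips 1 -> legal
(3,6): no bracket -> illegal
(4,0): flips 2 -> legal
(4,5): no bracket -> illegal
(5,0): flips 1 -> legal
(5,2): flips 1 -> legal
(5,3): no bracket -> illegal
B mobility = 8
-- W to move --
(0,0): no bracket -> illegal
(0,1): no bracket -> illegal
(1,1): flips 1 -> legal
(1,2): no bracket -> illegal
(2,0): no bracket -> illegal
(2,2): flips 1 -> legal
(2,6): no bracket -> illegal
(3,0): no bracket -> illegal
(3,6): flips 1 -> legal
(4,0): no bracket -> illegal
(4,5): flips 3 -> legal
(4,6): flips 1 -> legal
(5,0): no bracket -> illegal
(5,2): flips 1 -> legal
(5,3): flips 2 -> legal
(5,6): no bracket -> illegal
(6,0): flips 1 -> legal
(6,1): flips 1 -> legal
(6,2): no bracket -> illegal
(6,3): no bracket -> illegal
(6,5): no bracket -> illegal
(6,6): no bracket -> illegal
(7,3): no bracket -> illegal
(7,4): flips 3 -> legal
(7,5): no bracket -> illegal
W mobility = 10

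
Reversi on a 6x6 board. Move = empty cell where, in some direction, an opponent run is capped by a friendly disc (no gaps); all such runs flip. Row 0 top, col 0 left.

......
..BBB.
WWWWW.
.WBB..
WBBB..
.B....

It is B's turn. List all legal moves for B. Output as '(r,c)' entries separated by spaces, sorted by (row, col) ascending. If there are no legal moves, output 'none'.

(1,0): flips 1 -> legal
(1,1): flips 3 -> legal
(1,5): flips 1 -> legal
(2,5): no bracket -> illegal
(3,0): flips 2 -> legal
(3,4): flips 2 -> legal
(3,5): flips 1 -> legal
(5,0): no bracket -> illegal

Answer: (1,0) (1,1) (1,5) (3,0) (3,4) (3,5)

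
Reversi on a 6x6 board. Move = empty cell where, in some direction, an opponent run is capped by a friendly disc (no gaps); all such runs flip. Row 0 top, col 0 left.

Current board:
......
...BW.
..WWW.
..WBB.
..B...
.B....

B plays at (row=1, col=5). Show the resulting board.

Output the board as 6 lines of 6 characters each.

Answer: ......
...BBB
..WWB.
..WBB.
..B...
.B....

Derivation:
Place B at (1,5); scan 8 dirs for brackets.
Dir NW: first cell '.' (not opp) -> no flip
Dir N: first cell '.' (not opp) -> no flip
Dir NE: edge -> no flip
Dir W: opp run (1,4) capped by B -> flip
Dir E: edge -> no flip
Dir SW: opp run (2,4) capped by B -> flip
Dir S: first cell '.' (not opp) -> no flip
Dir SE: edge -> no flip
All flips: (1,4) (2,4)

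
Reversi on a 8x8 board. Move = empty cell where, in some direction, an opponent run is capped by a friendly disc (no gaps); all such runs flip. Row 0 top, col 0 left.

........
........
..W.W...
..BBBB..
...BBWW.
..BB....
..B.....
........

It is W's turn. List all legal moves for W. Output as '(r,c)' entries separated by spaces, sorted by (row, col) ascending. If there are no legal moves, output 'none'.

(2,1): no bracket -> illegal
(2,3): flips 1 -> legal
(2,5): flips 1 -> legal
(2,6): no bracket -> illegal
(3,1): no bracket -> illegal
(3,6): no bracket -> illegal
(4,1): no bracket -> illegal
(4,2): flips 4 -> legal
(5,1): no bracket -> illegal
(5,4): flips 2 -> legal
(5,5): flips 2 -> legal
(6,1): no bracket -> illegal
(6,3): no bracket -> illegal
(6,4): no bracket -> illegal
(7,1): no bracket -> illegal
(7,2): no bracket -> illegal
(7,3): no bracket -> illegal

Answer: (2,3) (2,5) (4,2) (5,4) (5,5)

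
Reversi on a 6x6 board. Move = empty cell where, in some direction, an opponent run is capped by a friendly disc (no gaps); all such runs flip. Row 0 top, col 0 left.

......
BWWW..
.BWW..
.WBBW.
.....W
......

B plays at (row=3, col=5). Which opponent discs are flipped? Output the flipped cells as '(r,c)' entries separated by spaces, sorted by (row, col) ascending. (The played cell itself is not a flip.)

Answer: (3,4)

Derivation:
Dir NW: first cell '.' (not opp) -> no flip
Dir N: first cell '.' (not opp) -> no flip
Dir NE: edge -> no flip
Dir W: opp run (3,4) capped by B -> flip
Dir E: edge -> no flip
Dir SW: first cell '.' (not opp) -> no flip
Dir S: opp run (4,5), next='.' -> no flip
Dir SE: edge -> no flip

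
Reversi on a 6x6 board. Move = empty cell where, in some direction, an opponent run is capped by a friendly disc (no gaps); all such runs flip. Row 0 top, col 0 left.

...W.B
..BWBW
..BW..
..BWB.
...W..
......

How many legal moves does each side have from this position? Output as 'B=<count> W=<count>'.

Answer: B=6 W=8

Derivation:
-- B to move --
(0,2): no bracket -> illegal
(0,4): flips 1 -> legal
(2,4): flips 1 -> legal
(2,5): flips 1 -> legal
(4,2): no bracket -> illegal
(4,4): flips 1 -> legal
(5,2): flips 1 -> legal
(5,3): no bracket -> illegal
(5,4): flips 1 -> legal
B mobility = 6
-- W to move --
(0,1): flips 1 -> legal
(0,2): no bracket -> illegal
(0,4): no bracket -> illegal
(1,1): flips 2 -> legal
(2,1): flips 3 -> legal
(2,4): no bracket -> illegal
(2,5): flips 2 -> legal
(3,1): flips 2 -> legal
(3,5): flips 1 -> legal
(4,1): flips 1 -> legal
(4,2): no bracket -> illegal
(4,4): no bracket -> illegal
(4,5): flips 1 -> legal
W mobility = 8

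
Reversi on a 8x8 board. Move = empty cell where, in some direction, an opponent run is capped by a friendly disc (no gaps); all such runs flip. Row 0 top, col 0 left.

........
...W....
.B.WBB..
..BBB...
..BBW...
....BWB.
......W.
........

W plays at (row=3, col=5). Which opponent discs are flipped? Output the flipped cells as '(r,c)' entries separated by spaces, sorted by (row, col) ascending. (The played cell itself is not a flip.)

Answer: (2,4)

Derivation:
Dir NW: opp run (2,4) capped by W -> flip
Dir N: opp run (2,5), next='.' -> no flip
Dir NE: first cell '.' (not opp) -> no flip
Dir W: opp run (3,4) (3,3) (3,2), next='.' -> no flip
Dir E: first cell '.' (not opp) -> no flip
Dir SW: first cell 'W' (not opp) -> no flip
Dir S: first cell '.' (not opp) -> no flip
Dir SE: first cell '.' (not opp) -> no flip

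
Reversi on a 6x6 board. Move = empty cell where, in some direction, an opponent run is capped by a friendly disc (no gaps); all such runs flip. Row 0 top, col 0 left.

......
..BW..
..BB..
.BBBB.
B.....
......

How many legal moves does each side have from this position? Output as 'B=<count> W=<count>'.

Answer: B=3 W=2

Derivation:
-- B to move --
(0,2): no bracket -> illegal
(0,3): flips 1 -> legal
(0,4): flips 1 -> legal
(1,4): flips 1 -> legal
(2,4): no bracket -> illegal
B mobility = 3
-- W to move --
(0,1): no bracket -> illegal
(0,2): no bracket -> illegal
(0,3): no bracket -> illegal
(1,1): flips 1 -> legal
(1,4): no bracket -> illegal
(2,0): no bracket -> illegal
(2,1): no bracket -> illegal
(2,4): no bracket -> illegal
(2,5): no bracket -> illegal
(3,0): no bracket -> illegal
(3,5): no bracket -> illegal
(4,1): no bracket -> illegal
(4,2): no bracket -> illegal
(4,3): flips 2 -> legal
(4,4): no bracket -> illegal
(4,5): no bracket -> illegal
(5,0): no bracket -> illegal
(5,1): no bracket -> illegal
W mobility = 2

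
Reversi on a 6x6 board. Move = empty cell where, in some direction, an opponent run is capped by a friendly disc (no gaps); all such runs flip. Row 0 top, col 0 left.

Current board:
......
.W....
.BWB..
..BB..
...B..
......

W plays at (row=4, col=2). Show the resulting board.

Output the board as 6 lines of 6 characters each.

Answer: ......
.W....
.BWB..
..WB..
..WB..
......

Derivation:
Place W at (4,2); scan 8 dirs for brackets.
Dir NW: first cell '.' (not opp) -> no flip
Dir N: opp run (3,2) capped by W -> flip
Dir NE: opp run (3,3), next='.' -> no flip
Dir W: first cell '.' (not opp) -> no flip
Dir E: opp run (4,3), next='.' -> no flip
Dir SW: first cell '.' (not opp) -> no flip
Dir S: first cell '.' (not opp) -> no flip
Dir SE: first cell '.' (not opp) -> no flip
All flips: (3,2)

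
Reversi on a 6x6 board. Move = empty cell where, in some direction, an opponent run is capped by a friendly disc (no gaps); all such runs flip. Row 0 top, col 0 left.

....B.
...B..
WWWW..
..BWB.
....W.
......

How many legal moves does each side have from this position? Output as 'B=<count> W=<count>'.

Answer: B=6 W=8

Derivation:
-- B to move --
(1,0): flips 1 -> legal
(1,1): no bracket -> illegal
(1,2): flips 2 -> legal
(1,4): flips 1 -> legal
(2,4): no bracket -> illegal
(3,0): no bracket -> illegal
(3,1): flips 1 -> legal
(3,5): no bracket -> illegal
(4,2): no bracket -> illegal
(4,3): flips 2 -> legal
(4,5): no bracket -> illegal
(5,3): no bracket -> illegal
(5,4): flips 1 -> legal
(5,5): no bracket -> illegal
B mobility = 6
-- W to move --
(0,2): no bracket -> illegal
(0,3): flips 1 -> legal
(0,5): no bracket -> illegal
(1,2): no bracket -> illegal
(1,4): no bracket -> illegal
(1,5): no bracket -> illegal
(2,4): flips 1 -> legal
(2,5): no bracket -> illegal
(3,1): flips 1 -> legal
(3,5): flips 1 -> legal
(4,1): flips 1 -> legal
(4,2): flips 1 -> legal
(4,3): flips 1 -> legal
(4,5): flips 1 -> legal
W mobility = 8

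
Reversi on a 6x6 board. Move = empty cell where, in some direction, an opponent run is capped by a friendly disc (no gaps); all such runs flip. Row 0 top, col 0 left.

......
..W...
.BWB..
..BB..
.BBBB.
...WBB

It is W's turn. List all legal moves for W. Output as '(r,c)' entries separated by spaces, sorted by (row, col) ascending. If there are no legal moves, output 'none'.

Answer: (1,3) (2,0) (2,4) (3,0) (3,1) (3,4) (3,5) (5,2)

Derivation:
(1,0): no bracket -> illegal
(1,1): no bracket -> illegal
(1,3): flips 3 -> legal
(1,4): no bracket -> illegal
(2,0): flips 1 -> legal
(2,4): flips 1 -> legal
(3,0): flips 1 -> legal
(3,1): flips 1 -> legal
(3,4): flips 1 -> legal
(3,5): flips 1 -> legal
(4,0): no bracket -> illegal
(4,5): no bracket -> illegal
(5,0): no bracket -> illegal
(5,1): no bracket -> illegal
(5,2): flips 2 -> legal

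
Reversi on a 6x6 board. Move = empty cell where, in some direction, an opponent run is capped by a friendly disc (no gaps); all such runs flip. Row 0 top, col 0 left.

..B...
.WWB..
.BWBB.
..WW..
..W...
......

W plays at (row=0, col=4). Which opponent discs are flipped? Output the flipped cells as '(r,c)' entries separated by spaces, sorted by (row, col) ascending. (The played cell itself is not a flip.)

Answer: (1,3)

Derivation:
Dir NW: edge -> no flip
Dir N: edge -> no flip
Dir NE: edge -> no flip
Dir W: first cell '.' (not opp) -> no flip
Dir E: first cell '.' (not opp) -> no flip
Dir SW: opp run (1,3) capped by W -> flip
Dir S: first cell '.' (not opp) -> no flip
Dir SE: first cell '.' (not opp) -> no flip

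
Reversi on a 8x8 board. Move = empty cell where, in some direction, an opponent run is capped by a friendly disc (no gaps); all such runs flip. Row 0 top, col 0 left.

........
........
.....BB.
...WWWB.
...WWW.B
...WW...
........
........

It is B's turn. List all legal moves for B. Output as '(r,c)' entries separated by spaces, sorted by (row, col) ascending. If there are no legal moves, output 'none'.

(2,2): no bracket -> illegal
(2,3): no bracket -> illegal
(2,4): no bracket -> illegal
(3,2): flips 3 -> legal
(4,2): no bracket -> illegal
(4,6): no bracket -> illegal
(5,2): flips 2 -> legal
(5,5): flips 2 -> legal
(5,6): no bracket -> illegal
(6,2): flips 3 -> legal
(6,3): flips 2 -> legal
(6,4): no bracket -> illegal
(6,5): no bracket -> illegal

Answer: (3,2) (5,2) (5,5) (6,2) (6,3)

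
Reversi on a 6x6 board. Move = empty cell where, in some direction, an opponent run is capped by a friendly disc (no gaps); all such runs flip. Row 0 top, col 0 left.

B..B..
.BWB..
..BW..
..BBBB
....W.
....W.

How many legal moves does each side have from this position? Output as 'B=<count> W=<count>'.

Answer: B=7 W=8

Derivation:
-- B to move --
(0,1): flips 2 -> legal
(0,2): flips 1 -> legal
(1,4): flips 1 -> legal
(2,1): flips 1 -> legal
(2,4): flips 1 -> legal
(4,3): no bracket -> illegal
(4,5): no bracket -> illegal
(5,3): flips 1 -> legal
(5,5): flips 1 -> legal
B mobility = 7
-- W to move --
(0,1): no bracket -> illegal
(0,2): no bracket -> illegal
(0,4): no bracket -> illegal
(1,0): flips 1 -> legal
(1,4): flips 1 -> legal
(2,0): no bracket -> illegal
(2,1): flips 1 -> legal
(2,4): flips 1 -> legal
(2,5): no bracket -> illegal
(3,1): no bracket -> illegal
(4,1): flips 1 -> legal
(4,2): flips 2 -> legal
(4,3): flips 1 -> legal
(4,5): flips 1 -> legal
W mobility = 8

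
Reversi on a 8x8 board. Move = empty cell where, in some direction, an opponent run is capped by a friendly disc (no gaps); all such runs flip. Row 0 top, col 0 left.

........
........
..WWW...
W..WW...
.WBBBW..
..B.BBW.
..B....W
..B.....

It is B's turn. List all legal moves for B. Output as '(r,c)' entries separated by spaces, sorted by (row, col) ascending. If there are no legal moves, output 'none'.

(1,1): flips 2 -> legal
(1,2): no bracket -> illegal
(1,3): flips 2 -> legal
(1,4): flips 2 -> legal
(1,5): flips 2 -> legal
(2,0): no bracket -> illegal
(2,1): no bracket -> illegal
(2,5): flips 1 -> legal
(3,1): no bracket -> illegal
(3,2): no bracket -> illegal
(3,5): flips 1 -> legal
(3,6): flips 1 -> legal
(4,0): flips 1 -> legal
(4,6): flips 1 -> legal
(4,7): no bracket -> illegal
(5,0): no bracket -> illegal
(5,1): no bracket -> illegal
(5,7): flips 1 -> legal
(6,5): no bracket -> illegal
(6,6): no bracket -> illegal
(7,6): no bracket -> illegal
(7,7): no bracket -> illegal

Answer: (1,1) (1,3) (1,4) (1,5) (2,5) (3,5) (3,6) (4,0) (4,6) (5,7)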